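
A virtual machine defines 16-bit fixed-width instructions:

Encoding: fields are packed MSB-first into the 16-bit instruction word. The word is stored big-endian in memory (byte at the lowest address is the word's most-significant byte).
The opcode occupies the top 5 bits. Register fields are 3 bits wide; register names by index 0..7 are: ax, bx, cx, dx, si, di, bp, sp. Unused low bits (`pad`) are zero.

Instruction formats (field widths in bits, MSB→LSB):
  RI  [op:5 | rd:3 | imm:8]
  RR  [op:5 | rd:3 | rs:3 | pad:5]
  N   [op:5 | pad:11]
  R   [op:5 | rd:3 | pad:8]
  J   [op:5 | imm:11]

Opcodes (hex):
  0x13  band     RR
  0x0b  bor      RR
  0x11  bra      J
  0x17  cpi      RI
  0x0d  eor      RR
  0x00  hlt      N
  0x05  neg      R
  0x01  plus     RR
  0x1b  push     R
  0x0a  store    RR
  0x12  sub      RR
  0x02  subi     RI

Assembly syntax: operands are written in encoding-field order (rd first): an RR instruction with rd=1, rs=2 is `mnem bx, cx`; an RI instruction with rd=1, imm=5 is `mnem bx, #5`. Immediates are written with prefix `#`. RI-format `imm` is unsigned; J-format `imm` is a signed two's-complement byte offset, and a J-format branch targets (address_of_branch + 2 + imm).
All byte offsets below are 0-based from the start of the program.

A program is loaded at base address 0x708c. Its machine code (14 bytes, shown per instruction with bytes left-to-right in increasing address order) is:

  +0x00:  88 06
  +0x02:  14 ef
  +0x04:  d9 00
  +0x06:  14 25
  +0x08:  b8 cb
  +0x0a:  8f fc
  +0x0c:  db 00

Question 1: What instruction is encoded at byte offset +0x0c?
push dx

+0x0c: db 00 ⇒ word 0xdb00 (big)
  top 5b → 0x1b → push [R]
  rd@[10:8]=0x3 ⇒ dx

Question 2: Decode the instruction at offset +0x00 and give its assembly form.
@+00  big-endian(88 06) = 0x8806
  op=0x8806>>11=0x11 ⇒ bra (J)
  imm: (w>>0)&0x7ff=0x6 → #6

bra #6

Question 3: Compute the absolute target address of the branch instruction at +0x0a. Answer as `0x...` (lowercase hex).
0x7094

@+0a  big-endian(8f fc) = 0x8ffc
  opcode bits[15:11]=0x11: bra/J
  imm: (w>>0)&0x7ff=0x7fc (s11→-4) → #-4
  target = base 0x708c + off 0x0a + 2 + imm -4 = 0x7094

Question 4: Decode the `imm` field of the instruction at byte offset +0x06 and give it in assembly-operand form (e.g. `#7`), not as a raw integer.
#37

off 0x06: read 14 25 as big → 0x1425
  op=0x1425>>11=0x2 ⇒ subi (RI)
  rd: (w>>8)&0x7=0x4 → si
  imm: (w>>0)&0xff=0x25 → #37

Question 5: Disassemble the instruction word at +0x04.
push bx

+0x04: d9 00 ⇒ word 0xd900 (big)
  top 5b → 0x1b → push [R]
  rd: (w>>8)&0x7=0x1 → bx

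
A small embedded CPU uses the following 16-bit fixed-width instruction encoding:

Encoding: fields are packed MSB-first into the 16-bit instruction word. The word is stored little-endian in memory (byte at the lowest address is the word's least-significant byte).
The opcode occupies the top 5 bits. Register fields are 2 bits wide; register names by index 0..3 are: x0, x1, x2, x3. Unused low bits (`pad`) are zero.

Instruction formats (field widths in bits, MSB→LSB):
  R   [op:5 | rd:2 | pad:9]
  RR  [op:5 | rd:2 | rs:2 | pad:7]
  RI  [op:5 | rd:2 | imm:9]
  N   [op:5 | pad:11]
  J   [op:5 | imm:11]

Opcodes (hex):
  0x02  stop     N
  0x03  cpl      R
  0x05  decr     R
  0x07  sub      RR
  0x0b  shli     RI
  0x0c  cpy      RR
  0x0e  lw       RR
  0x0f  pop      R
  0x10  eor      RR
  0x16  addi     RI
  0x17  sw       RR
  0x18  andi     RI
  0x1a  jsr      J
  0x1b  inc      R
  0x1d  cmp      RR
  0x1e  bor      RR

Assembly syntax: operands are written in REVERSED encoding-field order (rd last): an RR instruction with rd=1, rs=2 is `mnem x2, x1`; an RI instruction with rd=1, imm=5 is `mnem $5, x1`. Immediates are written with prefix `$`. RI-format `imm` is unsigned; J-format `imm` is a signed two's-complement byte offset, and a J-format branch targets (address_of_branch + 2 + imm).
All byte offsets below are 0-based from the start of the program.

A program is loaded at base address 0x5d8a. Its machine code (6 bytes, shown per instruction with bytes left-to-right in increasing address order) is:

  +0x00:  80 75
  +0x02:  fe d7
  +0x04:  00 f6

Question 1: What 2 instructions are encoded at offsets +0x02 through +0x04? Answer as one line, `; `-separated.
off 0x02: read fe d7 as little → 0xd7fe
  opcode bits[15:11]=0x1a: jsr/J
  imm@[10:0]=0x7fe (s11→-2) ⇒ $-2
off 0x04: read 00 f6 as little → 0xf600
  opcode bits[15:11]=0x1e: bor/RR
  rd@[10:9]=0x3 ⇒ x3
  rs@[8:7]=0x0 ⇒ x0

jsr $-2; bor x0, x3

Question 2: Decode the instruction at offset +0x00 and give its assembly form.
[00] 80 75 → 0x7580
  top 5b → 0xe → lw [RR]
  rd@[10:9]=0x2 ⇒ x2
  rs@[8:7]=0x3 ⇒ x3

lw x3, x2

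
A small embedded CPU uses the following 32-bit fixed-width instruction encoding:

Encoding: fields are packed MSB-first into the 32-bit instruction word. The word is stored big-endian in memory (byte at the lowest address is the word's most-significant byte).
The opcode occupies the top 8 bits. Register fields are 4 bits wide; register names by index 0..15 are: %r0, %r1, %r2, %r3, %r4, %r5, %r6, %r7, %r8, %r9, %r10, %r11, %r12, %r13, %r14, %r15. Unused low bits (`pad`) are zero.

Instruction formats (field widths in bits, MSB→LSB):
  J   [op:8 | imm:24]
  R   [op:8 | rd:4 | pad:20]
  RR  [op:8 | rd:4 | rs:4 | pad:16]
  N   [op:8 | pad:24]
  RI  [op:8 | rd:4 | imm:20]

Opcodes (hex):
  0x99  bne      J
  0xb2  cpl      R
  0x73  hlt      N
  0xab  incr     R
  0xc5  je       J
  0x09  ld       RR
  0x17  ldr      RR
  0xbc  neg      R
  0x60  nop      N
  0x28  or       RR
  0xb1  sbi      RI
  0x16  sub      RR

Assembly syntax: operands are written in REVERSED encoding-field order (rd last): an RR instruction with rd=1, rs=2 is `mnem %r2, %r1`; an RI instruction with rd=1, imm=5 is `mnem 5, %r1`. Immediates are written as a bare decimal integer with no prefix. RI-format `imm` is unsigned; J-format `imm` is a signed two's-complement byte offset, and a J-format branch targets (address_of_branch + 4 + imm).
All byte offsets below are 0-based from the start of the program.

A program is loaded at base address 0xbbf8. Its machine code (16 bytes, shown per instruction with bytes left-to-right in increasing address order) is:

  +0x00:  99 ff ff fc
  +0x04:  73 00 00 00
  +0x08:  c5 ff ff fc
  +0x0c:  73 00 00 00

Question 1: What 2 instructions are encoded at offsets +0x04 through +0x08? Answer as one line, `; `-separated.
hlt; je -4

[04] 73 00 00 00 → 0x73000000
  top 8b → 0x73 → hlt [N]
[08] c5 ff ff fc → 0xc5fffffc
  top 8b → 0xc5 → je [J]
  [23:0] imm=16777212 (s24→-4) = -4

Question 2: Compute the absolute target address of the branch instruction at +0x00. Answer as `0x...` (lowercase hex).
0xbbf8

[00] 99 ff ff fc → 0x99fffffc
  top 8b → 0x99 → bne [J]
  [23:0] imm=16777212 (s24→-4) = -4
  target = base 0xbbf8 + off 0x00 + 4 + imm -4 = 0xbbf8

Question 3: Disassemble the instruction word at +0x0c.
@+0c  big-endian(73 00 00 00) = 0x73000000
  top 8b → 0x73 → hlt [N]

hlt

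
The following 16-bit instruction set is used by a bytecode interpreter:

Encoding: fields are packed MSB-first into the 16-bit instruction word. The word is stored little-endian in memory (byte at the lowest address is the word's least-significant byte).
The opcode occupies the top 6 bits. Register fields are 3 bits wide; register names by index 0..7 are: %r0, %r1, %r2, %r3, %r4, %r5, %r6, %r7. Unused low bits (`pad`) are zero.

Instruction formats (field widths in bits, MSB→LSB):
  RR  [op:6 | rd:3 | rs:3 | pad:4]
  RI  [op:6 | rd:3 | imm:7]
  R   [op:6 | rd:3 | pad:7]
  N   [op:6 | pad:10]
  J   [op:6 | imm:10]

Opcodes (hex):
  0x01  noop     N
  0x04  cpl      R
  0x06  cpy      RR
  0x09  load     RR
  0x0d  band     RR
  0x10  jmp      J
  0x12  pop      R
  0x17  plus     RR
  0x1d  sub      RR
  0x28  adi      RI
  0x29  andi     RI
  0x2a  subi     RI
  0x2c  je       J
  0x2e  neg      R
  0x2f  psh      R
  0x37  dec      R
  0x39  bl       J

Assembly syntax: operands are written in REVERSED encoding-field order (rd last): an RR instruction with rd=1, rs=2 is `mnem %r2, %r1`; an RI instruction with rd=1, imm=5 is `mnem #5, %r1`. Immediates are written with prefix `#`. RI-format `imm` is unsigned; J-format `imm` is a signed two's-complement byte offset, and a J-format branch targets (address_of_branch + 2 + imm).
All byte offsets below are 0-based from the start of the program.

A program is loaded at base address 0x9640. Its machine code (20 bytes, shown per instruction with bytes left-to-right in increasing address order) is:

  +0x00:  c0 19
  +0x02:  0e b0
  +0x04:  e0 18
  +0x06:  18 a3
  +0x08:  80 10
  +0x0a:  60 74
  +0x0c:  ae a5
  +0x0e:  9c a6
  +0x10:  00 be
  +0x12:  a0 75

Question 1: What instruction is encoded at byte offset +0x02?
je #14

off 0x02: read 0e b0 as little → 0xb00e
  op=0xb00e>>10=0x2c ⇒ je (J)
  [9:0] imm=14 = #14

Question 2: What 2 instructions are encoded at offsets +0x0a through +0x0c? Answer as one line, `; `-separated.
sub %r6, %r0; andi #46, %r3

+0x0a: 60 74 ⇒ word 0x7460 (little)
  op=0x7460>>10=0x1d ⇒ sub (RR)
  rd@[9:7]=0x0 ⇒ %r0
  rs@[6:4]=0x6 ⇒ %r6
+0x0c: ae a5 ⇒ word 0xa5ae (little)
  op=0xa5ae>>10=0x29 ⇒ andi (RI)
  rd@[9:7]=0x3 ⇒ %r3
  imm@[6:0]=0x2e ⇒ #46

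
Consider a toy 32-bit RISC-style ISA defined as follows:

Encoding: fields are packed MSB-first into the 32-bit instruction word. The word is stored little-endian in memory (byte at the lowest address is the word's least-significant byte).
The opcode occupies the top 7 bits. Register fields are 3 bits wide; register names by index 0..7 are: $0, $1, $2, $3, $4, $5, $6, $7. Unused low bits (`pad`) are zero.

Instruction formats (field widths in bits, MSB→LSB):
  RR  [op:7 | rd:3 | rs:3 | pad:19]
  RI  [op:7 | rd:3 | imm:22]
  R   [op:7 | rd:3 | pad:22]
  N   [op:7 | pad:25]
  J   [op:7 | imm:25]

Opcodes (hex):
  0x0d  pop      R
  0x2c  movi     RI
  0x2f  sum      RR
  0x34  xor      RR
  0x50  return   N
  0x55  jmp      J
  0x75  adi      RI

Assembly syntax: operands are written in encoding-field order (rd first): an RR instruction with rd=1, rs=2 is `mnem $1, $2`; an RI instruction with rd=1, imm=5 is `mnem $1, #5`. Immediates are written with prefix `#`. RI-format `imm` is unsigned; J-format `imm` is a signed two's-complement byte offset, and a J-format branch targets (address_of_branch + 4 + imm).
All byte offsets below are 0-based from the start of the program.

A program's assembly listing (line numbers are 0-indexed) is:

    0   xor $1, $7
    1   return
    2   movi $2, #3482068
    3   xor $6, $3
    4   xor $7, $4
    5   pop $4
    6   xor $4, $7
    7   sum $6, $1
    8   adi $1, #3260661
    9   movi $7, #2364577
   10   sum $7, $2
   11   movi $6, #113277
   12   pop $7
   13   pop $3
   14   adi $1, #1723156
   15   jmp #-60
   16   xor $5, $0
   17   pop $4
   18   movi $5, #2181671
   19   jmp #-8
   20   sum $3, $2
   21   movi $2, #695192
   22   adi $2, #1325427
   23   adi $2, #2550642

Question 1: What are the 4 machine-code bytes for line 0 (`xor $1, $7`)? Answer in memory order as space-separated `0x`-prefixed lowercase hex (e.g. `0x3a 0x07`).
L0: xor op=0x34:7|rd=1:3|rs=7:3|pad=0:19 ⇒ 0x68780000 ⇒ little 00 00 78 68

0x00 0x00 0x78 0x68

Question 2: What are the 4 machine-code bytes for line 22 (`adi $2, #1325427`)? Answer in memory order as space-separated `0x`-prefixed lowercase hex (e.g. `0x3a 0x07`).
L22: adi op=0x75:7|rd=2:3|imm=1325427:22 ⇒ 0xea943973 ⇒ little 73 39 94 ea

0x73 0x39 0x94 0xea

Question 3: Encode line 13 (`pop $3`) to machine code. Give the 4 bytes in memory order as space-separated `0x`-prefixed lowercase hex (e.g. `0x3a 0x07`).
0x00 0x00 0xc0 0x1a

L13: pop op=0xd:7|rd=3:3|pad=0:22 ⇒ 0x1ac00000 ⇒ little 00 00 c0 1a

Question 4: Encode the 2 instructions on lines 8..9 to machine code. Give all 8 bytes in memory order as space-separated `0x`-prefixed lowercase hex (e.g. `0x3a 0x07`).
8. adi fields op=0x75:7|rd=1:3|imm=3260661:22 → word ea71c0f5h → f5 c0 71 ea
9. movi fields op=0x2c:7|rd=7:3|imm=2364577:22 → word 59e414a1h → a1 14 e4 59

0xf5 0xc0 0x71 0xea 0xa1 0x14 0xe4 0x59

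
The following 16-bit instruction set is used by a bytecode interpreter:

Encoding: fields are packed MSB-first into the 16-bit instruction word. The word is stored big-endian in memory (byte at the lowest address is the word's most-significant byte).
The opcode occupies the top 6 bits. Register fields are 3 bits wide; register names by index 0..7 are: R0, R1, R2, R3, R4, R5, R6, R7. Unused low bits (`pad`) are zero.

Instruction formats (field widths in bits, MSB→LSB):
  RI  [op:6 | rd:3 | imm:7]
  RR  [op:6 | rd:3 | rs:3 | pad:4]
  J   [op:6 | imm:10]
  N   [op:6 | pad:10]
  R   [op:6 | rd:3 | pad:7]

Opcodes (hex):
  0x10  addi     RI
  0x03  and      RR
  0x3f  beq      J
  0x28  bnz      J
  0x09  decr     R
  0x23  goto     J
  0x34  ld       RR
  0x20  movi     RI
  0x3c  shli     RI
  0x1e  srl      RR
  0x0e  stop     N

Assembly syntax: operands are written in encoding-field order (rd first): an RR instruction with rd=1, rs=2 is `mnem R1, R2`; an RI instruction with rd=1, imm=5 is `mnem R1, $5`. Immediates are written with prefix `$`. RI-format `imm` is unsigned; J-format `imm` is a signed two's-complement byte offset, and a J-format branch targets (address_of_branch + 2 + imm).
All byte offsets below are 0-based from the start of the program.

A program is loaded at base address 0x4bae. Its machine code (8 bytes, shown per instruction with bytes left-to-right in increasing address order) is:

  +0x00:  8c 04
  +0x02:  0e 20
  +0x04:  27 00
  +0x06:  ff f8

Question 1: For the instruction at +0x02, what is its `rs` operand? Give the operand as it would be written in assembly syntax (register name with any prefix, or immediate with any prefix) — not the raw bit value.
R2

+0x02: 0e 20 ⇒ word 0x0e20 (big)
  op=0x0e20>>10=0x3 ⇒ and (RR)
  [9:7] rd=4 = R4
  [6:4] rs=2 = R2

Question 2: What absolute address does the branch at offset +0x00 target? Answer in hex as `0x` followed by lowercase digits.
0x4bb4

[00] 8c 04 → 0x8c04
  opcode bits[15:10]=0x23: goto/J
  imm: (w>>0)&0x3ff=0x4 → $4
  target = base 0x4bae + off 0x00 + 2 + imm 4 = 0x4bb4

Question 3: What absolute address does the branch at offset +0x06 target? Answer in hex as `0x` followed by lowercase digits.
off 0x06: read ff f8 as big → 0xfff8
  top 6b → 0x3f → beq [J]
  imm@[9:0]=0x3f8 (s10→-8) ⇒ $-8
  target = base 0x4bae + off 0x06 + 2 + imm -8 = 0x4bae

0x4bae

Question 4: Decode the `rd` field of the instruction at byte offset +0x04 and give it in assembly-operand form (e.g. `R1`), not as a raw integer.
[04] 27 00 → 0x2700
  opcode bits[15:10]=0x9: decr/R
  [9:7] rd=6 = R6

R6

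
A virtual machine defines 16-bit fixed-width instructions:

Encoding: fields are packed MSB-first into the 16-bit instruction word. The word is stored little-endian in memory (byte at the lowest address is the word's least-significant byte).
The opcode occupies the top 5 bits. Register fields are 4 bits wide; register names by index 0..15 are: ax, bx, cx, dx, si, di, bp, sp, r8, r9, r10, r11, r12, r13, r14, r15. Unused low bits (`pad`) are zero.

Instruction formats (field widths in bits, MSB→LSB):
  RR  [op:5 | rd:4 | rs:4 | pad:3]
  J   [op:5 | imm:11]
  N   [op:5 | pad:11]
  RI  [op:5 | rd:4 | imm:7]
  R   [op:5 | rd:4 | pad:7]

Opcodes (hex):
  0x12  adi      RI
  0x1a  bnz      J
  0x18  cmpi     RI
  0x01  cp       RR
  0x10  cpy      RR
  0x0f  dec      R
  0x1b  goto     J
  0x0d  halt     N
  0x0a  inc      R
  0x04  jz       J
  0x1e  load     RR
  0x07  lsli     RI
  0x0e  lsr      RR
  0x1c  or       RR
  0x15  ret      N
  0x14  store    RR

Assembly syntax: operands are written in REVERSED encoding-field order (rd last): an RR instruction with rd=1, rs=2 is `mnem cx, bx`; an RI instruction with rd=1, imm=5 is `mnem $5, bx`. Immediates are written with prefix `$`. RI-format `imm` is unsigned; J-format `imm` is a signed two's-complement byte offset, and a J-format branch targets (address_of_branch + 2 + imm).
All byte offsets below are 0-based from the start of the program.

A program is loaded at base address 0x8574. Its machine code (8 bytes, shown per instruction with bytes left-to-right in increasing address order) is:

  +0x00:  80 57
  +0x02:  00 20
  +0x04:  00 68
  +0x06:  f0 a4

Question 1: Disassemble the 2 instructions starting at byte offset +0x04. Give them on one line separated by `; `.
halt; store r14, r9

off 0x04: read 00 68 as little → 0x6800
  op=0x6800>>11=0xd ⇒ halt (N)
off 0x06: read f0 a4 as little → 0xa4f0
  op=0xa4f0>>11=0x14 ⇒ store (RR)
  rd@[10:7]=0x9 ⇒ r9
  rs@[6:3]=0xe ⇒ r14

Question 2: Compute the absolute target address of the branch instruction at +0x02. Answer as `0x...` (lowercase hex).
0x8578

+0x02: 00 20 ⇒ word 0x2000 (little)
  op=0x2000>>11=0x4 ⇒ jz (J)
  imm@[10:0]=0x0 ⇒ $0
  target = base 0x8574 + off 0x02 + 2 + imm 0 = 0x8578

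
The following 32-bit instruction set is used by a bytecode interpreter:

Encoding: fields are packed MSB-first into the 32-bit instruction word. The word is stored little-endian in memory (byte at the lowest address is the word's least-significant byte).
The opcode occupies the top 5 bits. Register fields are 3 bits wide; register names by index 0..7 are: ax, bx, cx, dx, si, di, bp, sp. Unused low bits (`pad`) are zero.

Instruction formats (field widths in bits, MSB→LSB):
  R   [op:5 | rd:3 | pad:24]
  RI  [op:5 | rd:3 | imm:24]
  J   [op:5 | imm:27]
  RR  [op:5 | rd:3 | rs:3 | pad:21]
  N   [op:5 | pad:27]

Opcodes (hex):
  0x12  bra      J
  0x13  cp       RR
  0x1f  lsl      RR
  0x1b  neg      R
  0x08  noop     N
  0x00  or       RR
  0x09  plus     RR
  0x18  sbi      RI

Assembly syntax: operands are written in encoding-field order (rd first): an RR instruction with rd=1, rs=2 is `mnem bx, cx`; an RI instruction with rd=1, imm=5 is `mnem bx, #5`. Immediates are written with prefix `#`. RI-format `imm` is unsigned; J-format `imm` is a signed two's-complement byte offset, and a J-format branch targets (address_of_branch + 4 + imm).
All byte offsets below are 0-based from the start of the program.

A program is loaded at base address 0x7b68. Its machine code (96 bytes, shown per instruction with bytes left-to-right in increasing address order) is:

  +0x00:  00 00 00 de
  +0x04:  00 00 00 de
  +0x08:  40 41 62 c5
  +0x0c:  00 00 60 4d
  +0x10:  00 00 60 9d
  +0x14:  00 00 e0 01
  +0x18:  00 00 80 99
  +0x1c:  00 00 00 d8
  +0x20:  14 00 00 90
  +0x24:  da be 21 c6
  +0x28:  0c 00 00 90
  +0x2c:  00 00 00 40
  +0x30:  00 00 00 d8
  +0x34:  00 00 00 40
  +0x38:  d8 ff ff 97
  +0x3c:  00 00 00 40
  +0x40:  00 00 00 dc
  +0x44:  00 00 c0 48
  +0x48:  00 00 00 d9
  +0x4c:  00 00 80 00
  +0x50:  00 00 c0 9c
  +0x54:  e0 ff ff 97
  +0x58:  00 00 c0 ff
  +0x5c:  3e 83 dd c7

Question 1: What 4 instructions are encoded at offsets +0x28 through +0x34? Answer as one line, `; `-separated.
bra #12; noop; neg ax; noop

[28] 0c 00 00 90 → 0x9000000c
  opcode bits[31:27]=0x12: bra/J
  imm@[26:0]=0xc ⇒ #12
[2c] 00 00 00 40 → 0x40000000
  opcode bits[31:27]=0x8: noop/N
[30] 00 00 00 d8 → 0xd8000000
  opcode bits[31:27]=0x1b: neg/R
  rd@[26:24]=0x0 ⇒ ax
[34] 00 00 00 40 → 0x40000000
  opcode bits[31:27]=0x8: noop/N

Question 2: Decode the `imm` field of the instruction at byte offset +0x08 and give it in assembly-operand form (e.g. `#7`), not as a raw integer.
#6439232

+0x08: 40 41 62 c5 ⇒ word 0xc5624140 (little)
  top 5b → 0x18 → sbi [RI]
  rd@[26:24]=0x5 ⇒ di
  imm@[23:0]=0x624140 ⇒ #6439232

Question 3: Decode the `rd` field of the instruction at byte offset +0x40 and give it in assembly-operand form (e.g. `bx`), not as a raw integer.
@+40  little-endian(00 00 00 dc) = 0xdc000000
  opcode bits[31:27]=0x1b: neg/R
  rd@[26:24]=0x4 ⇒ si

si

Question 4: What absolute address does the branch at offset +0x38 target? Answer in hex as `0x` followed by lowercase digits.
[38] d8 ff ff 97 → 0x97ffffd8
  opcode bits[31:27]=0x12: bra/J
  imm@[26:0]=0x7ffffd8 (s27→-40) ⇒ #-40
  target = base 0x7b68 + off 0x38 + 4 + imm -40 = 0x7b7c

0x7b7c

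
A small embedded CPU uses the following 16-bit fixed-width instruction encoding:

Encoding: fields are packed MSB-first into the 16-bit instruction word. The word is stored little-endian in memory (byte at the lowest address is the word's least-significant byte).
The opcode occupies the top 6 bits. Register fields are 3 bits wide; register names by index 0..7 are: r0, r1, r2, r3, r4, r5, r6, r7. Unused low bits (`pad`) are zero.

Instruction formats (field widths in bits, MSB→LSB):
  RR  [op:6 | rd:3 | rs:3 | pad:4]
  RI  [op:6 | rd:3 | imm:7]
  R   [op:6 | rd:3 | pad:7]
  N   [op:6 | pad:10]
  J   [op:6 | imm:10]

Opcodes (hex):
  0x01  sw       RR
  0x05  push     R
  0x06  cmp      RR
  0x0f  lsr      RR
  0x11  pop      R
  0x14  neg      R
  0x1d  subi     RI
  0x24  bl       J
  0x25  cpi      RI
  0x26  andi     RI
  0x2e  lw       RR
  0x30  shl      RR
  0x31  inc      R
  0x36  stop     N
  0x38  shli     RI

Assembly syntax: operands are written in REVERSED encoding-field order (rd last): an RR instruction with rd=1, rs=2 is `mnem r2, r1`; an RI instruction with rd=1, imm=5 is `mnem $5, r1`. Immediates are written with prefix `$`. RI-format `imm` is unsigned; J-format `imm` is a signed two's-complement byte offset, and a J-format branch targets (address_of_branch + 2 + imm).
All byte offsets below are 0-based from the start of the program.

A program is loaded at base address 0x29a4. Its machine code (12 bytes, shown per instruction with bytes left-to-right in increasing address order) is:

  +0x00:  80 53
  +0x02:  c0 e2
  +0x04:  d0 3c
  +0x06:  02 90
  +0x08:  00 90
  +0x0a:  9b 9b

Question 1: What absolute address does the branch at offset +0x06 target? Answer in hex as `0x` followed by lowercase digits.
0x29ae

+0x06: 02 90 ⇒ word 0x9002 (little)
  op=0x9002>>10=0x24 ⇒ bl (J)
  [9:0] imm=2 = $2
  target = base 0x29a4 + off 0x06 + 2 + imm 2 = 0x29ae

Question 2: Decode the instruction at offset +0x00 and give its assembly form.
@+00  little-endian(80 53) = 0x5380
  op=0x5380>>10=0x14 ⇒ neg (R)
  rd@[9:7]=0x7 ⇒ r7

neg r7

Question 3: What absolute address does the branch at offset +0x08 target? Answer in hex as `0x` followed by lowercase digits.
off 0x08: read 00 90 as little → 0x9000
  op=0x9000>>10=0x24 ⇒ bl (J)
  imm@[9:0]=0x0 ⇒ $0
  target = base 0x29a4 + off 0x08 + 2 + imm 0 = 0x29ae

0x29ae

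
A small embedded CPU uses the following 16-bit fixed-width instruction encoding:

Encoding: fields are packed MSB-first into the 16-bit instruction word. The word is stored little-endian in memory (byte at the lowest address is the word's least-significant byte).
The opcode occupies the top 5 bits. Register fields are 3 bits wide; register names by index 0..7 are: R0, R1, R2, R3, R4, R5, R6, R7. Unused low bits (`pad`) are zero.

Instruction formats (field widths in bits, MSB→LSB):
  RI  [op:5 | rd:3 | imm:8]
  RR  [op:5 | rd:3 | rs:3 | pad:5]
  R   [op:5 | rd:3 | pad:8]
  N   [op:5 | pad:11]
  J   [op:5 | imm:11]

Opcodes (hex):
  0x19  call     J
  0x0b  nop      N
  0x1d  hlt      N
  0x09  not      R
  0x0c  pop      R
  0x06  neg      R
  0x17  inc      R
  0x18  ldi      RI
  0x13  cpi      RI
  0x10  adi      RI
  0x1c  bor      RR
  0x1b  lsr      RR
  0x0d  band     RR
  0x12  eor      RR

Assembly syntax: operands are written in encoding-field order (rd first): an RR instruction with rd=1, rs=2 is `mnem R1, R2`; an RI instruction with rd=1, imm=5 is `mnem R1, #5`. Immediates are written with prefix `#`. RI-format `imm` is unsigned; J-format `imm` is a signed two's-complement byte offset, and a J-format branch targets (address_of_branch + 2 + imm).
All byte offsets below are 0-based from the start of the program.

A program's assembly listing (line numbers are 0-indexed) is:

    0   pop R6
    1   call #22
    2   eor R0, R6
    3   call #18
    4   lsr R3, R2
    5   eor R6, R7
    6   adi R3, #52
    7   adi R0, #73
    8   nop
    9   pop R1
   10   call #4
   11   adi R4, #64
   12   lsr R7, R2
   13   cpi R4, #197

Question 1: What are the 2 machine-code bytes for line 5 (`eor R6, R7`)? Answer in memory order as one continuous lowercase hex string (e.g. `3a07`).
e096

L5: eor op=0x12:5|rd=6:3|rs=7:3|pad=0:5 ⇒ 0x96e0 ⇒ little e0 96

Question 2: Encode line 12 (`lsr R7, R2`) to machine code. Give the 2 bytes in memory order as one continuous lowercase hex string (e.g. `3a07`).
L12: lsr op=0x1b:5|rd=7:3|rs=2:3|pad=0:5 ⇒ 0xdf40 ⇒ little 40 df

40df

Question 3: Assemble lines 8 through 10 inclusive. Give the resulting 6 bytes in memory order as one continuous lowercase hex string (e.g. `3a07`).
8. nop fields op=0xb:5|pad=0:11 → word 5800h → 00 58
9. pop fields op=0xc:5|rd=1:3|pad=0:8 → word 6100h → 00 61
10. call fields op=0x19:5|imm=4:11 → word c804h → 04 c8

0058006104c8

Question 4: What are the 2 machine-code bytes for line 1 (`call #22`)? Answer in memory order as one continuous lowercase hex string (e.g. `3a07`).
1. call fields op=0x19:5|imm=22:11 → word c816h → 16 c8

16c8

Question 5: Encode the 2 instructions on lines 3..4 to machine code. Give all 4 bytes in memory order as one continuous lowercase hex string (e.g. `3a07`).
12c840db

L3: call op=0x19:5|imm=18:11 ⇒ 0xc812 ⇒ little 12 c8
L4: lsr op=0x1b:5|rd=3:3|rs=2:3|pad=0:5 ⇒ 0xdb40 ⇒ little 40 db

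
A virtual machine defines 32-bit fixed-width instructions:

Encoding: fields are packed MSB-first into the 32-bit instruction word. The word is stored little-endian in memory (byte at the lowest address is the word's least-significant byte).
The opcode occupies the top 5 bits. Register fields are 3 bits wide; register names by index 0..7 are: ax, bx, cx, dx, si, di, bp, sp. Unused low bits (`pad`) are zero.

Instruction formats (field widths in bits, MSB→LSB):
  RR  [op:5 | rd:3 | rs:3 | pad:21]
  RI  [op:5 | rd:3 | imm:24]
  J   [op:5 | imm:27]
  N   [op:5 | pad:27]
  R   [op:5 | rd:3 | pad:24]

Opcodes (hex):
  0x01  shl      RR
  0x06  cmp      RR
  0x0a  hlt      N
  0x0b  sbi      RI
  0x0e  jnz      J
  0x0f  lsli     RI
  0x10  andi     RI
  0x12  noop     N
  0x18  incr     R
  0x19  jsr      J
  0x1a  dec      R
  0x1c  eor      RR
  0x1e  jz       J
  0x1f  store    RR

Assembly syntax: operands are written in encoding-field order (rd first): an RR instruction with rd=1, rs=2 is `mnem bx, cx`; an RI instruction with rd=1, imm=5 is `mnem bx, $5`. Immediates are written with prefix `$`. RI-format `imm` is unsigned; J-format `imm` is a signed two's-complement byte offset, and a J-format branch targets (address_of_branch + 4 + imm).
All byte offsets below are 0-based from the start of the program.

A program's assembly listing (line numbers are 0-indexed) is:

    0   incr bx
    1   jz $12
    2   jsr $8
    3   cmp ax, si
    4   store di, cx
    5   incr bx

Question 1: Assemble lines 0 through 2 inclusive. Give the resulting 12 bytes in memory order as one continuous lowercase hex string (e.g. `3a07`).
line 0 (incr): pack op=0x18:5|rd=1:3|pad=0:24 = 0xc1000000; little→ 00 00 00 c1
line 1 (jz): pack op=0x1e:5|imm=12:27 = 0xf000000c; little→ 0c 00 00 f0
line 2 (jsr): pack op=0x19:5|imm=8:27 = 0xc8000008; little→ 08 00 00 c8

000000c10c0000f0080000c8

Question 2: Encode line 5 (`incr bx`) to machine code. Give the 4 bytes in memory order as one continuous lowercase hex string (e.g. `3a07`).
000000c1

5. incr fields op=0x18:5|rd=1:3|pad=0:24 → word c1000000h → 00 00 00 c1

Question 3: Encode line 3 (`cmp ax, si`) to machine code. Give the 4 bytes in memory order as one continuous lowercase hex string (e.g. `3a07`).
L3: cmp op=0x6:5|rd=0:3|rs=4:3|pad=0:21 ⇒ 0x30800000 ⇒ little 00 00 80 30

00008030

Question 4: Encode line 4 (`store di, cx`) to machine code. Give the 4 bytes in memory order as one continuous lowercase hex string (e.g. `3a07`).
4. store fields op=0x1f:5|rd=5:3|rs=2:3|pad=0:21 → word fd400000h → 00 00 40 fd

000040fd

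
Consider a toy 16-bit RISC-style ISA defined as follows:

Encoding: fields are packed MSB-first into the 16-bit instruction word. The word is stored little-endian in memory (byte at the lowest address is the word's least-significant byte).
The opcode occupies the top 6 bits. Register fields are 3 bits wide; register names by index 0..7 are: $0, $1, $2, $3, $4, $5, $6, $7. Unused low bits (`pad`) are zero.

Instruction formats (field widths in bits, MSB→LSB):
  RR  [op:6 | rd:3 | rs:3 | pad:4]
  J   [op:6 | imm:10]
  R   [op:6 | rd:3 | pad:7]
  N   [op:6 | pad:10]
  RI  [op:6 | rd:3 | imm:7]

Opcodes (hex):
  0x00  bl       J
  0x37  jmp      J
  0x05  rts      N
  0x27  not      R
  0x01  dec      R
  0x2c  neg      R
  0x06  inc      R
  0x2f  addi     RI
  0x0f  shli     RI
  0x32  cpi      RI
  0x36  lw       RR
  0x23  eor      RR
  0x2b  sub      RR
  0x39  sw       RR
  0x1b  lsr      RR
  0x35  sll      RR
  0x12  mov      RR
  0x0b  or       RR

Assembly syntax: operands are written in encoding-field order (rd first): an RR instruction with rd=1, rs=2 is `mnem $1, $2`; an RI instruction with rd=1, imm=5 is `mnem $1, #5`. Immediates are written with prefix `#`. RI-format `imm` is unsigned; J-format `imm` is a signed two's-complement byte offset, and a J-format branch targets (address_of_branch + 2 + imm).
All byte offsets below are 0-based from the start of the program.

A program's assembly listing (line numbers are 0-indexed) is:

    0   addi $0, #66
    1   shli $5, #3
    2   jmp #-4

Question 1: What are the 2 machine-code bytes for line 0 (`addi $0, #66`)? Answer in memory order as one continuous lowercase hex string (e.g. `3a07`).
line 0 (addi): pack op=0x2f:6|rd=0:3|imm=66:7 = 0xbc42; little→ 42 bc

42bc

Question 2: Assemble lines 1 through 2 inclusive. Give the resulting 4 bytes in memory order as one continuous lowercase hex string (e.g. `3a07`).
833efcdf

L1: shli op=0xf:6|rd=5:3|imm=3:7 ⇒ 0x3e83 ⇒ little 83 3e
L2: jmp op=0x37:6|imm=-4:10 ⇒ 0xdffc ⇒ little fc df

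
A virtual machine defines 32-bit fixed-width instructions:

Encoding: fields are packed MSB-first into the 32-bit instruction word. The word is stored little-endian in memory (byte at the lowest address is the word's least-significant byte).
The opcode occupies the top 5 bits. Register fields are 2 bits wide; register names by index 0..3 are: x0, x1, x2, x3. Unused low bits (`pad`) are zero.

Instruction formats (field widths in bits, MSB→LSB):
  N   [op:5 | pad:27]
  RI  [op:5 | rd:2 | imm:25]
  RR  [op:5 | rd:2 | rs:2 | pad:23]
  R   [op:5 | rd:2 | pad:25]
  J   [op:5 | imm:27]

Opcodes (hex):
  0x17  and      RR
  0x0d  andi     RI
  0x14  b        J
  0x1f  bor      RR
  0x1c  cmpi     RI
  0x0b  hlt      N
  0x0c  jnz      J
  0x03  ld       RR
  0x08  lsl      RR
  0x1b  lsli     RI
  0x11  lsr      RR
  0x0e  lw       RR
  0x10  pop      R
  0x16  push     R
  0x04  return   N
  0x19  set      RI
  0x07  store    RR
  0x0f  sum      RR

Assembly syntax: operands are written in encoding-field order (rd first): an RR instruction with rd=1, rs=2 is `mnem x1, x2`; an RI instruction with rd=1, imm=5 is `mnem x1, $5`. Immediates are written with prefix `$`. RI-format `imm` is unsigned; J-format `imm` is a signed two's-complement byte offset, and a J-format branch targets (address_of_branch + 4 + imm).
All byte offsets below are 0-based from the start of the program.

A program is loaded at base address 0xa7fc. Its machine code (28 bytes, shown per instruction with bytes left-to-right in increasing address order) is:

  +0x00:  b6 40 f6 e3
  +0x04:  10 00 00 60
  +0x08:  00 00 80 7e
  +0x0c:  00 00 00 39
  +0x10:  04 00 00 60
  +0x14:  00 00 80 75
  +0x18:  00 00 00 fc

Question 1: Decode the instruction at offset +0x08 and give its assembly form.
@+08  little-endian(00 00 80 7e) = 0x7e800000
  op=0x7e800000>>27=0xf ⇒ sum (RR)
  [26:25] rd=3 = x3
  [24:23] rs=1 = x1

sum x3, x1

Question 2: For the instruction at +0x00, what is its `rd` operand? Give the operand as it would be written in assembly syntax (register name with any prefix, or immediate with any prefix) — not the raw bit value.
x1

off 0x00: read b6 40 f6 e3 as little → 0xe3f640b6
  opcode bits[31:27]=0x1c: cmpi/RI
  rd: (w>>25)&0x3=0x1 → x1
  imm: (w>>0)&0x1ffffff=0x1f640b6 → $32915638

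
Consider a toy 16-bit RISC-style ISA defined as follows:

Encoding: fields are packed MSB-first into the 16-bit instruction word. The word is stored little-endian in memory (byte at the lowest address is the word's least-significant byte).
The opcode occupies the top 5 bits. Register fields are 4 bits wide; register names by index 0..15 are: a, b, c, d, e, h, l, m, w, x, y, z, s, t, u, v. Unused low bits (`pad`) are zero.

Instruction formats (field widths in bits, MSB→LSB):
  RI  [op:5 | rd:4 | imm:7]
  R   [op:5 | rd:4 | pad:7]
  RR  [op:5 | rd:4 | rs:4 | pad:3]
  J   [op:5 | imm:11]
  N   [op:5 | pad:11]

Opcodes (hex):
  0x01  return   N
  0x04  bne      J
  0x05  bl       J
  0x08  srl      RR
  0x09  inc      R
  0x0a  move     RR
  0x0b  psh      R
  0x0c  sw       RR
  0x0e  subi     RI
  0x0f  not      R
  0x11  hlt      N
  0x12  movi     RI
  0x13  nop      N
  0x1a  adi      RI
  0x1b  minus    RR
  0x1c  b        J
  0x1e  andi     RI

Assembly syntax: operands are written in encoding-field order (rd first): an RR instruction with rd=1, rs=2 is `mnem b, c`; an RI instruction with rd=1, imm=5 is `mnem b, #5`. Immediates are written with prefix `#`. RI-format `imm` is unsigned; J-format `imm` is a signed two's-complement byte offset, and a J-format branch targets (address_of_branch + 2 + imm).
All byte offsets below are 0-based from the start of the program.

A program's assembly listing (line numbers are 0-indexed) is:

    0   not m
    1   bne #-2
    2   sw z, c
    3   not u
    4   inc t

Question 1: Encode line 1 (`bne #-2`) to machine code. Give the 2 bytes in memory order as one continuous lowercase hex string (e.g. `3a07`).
fe27

line 1 (bne): pack op=0x4:5|imm=-2:11 = 0x27fe; little→ fe 27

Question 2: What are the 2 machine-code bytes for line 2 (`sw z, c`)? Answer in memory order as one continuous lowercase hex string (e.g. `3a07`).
line 2 (sw): pack op=0xc:5|rd=11:4|rs=2:4|pad=0:3 = 0x6590; little→ 90 65

9065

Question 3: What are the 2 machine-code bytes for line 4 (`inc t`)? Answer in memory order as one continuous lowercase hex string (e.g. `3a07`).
804e

4. inc fields op=0x9:5|rd=13:4|pad=0:7 → word 4e80h → 80 4e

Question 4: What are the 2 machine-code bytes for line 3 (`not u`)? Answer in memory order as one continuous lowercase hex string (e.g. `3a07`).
line 3 (not): pack op=0xf:5|rd=14:4|pad=0:7 = 0x7f00; little→ 00 7f

007f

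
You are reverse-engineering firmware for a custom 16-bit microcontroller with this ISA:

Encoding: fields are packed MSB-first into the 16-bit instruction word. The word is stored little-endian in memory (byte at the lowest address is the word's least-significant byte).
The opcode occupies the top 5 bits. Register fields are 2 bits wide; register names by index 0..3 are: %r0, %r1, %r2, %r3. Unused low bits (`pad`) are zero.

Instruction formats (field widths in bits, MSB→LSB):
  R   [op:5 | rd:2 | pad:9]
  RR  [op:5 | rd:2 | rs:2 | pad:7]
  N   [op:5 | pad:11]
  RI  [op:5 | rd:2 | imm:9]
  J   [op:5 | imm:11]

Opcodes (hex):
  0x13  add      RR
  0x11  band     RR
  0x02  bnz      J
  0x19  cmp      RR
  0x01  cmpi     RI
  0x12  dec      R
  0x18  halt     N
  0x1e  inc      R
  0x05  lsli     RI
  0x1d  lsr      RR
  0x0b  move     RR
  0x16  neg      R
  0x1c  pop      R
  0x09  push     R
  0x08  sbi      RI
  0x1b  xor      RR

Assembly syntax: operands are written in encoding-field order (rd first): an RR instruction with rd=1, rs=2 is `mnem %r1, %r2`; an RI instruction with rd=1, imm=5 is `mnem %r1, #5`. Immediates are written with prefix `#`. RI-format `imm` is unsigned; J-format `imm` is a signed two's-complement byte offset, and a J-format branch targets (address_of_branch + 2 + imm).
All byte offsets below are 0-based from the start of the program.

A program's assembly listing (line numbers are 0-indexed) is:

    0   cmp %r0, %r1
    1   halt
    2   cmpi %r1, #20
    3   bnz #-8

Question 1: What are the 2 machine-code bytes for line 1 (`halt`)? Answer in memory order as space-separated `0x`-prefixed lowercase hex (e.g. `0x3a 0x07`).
1. halt fields op=0x18:5|pad=0:11 → word c000h → 00 c0

0x00 0xc0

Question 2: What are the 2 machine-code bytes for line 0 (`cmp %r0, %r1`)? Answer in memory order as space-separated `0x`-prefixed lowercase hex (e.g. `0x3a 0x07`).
L0: cmp op=0x19:5|rd=0:2|rs=1:2|pad=0:7 ⇒ 0xc880 ⇒ little 80 c8

0x80 0xc8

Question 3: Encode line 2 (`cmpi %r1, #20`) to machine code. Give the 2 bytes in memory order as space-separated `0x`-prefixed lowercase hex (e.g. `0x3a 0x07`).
line 2 (cmpi): pack op=0x1:5|rd=1:2|imm=20:9 = 0x0a14; little→ 14 0a

0x14 0x0a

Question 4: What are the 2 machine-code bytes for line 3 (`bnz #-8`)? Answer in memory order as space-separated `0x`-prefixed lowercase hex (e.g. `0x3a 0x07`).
0xf8 0x17

3. bnz fields op=0x2:5|imm=-8:11 → word 17f8h → f8 17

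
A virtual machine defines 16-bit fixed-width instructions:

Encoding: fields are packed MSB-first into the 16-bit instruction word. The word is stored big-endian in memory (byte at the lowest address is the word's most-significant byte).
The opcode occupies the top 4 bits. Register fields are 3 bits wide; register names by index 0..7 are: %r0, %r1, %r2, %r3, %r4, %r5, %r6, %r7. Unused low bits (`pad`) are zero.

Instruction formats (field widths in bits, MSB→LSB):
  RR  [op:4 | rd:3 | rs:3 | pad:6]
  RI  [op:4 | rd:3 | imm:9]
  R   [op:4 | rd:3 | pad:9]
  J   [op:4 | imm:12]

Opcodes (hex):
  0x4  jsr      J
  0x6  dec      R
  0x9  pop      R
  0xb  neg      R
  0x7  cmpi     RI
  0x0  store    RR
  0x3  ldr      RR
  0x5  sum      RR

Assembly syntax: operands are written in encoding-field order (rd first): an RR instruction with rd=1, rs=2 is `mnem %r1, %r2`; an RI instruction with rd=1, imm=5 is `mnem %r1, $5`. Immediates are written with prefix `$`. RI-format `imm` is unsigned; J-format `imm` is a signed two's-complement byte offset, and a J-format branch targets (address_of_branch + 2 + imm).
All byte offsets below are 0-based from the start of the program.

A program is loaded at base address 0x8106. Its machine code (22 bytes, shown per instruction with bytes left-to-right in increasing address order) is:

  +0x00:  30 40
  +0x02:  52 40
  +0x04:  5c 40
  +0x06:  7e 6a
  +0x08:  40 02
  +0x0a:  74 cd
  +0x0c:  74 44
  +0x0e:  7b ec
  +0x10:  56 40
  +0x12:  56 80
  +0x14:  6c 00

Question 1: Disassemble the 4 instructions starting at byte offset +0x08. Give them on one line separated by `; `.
jsr $2; cmpi %r2, $205; cmpi %r2, $68; cmpi %r5, $492

[08] 40 02 → 0x4002
  op=0x4002>>12=0x4 ⇒ jsr (J)
  imm: (w>>0)&0xfff=0x2 → $2
[0a] 74 cd → 0x74cd
  op=0x74cd>>12=0x7 ⇒ cmpi (RI)
  rd: (w>>9)&0x7=0x2 → %r2
  imm: (w>>0)&0x1ff=0xcd → $205
[0c] 74 44 → 0x7444
  op=0x7444>>12=0x7 ⇒ cmpi (RI)
  rd: (w>>9)&0x7=0x2 → %r2
  imm: (w>>0)&0x1ff=0x44 → $68
[0e] 7b ec → 0x7bec
  op=0x7bec>>12=0x7 ⇒ cmpi (RI)
  rd: (w>>9)&0x7=0x5 → %r5
  imm: (w>>0)&0x1ff=0x1ec → $492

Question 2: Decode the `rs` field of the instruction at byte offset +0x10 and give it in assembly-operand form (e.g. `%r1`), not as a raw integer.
%r1

[10] 56 40 → 0x5640
  op=0x5640>>12=0x5 ⇒ sum (RR)
  rd@[11:9]=0x3 ⇒ %r3
  rs@[8:6]=0x1 ⇒ %r1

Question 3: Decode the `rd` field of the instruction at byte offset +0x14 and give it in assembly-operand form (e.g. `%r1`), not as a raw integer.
%r6

off 0x14: read 6c 00 as big → 0x6c00
  top 4b → 0x6 → dec [R]
  [11:9] rd=6 = %r6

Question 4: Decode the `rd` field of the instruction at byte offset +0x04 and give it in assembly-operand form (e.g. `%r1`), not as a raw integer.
%r6

+0x04: 5c 40 ⇒ word 0x5c40 (big)
  op=0x5c40>>12=0x5 ⇒ sum (RR)
  [11:9] rd=6 = %r6
  [8:6] rs=1 = %r1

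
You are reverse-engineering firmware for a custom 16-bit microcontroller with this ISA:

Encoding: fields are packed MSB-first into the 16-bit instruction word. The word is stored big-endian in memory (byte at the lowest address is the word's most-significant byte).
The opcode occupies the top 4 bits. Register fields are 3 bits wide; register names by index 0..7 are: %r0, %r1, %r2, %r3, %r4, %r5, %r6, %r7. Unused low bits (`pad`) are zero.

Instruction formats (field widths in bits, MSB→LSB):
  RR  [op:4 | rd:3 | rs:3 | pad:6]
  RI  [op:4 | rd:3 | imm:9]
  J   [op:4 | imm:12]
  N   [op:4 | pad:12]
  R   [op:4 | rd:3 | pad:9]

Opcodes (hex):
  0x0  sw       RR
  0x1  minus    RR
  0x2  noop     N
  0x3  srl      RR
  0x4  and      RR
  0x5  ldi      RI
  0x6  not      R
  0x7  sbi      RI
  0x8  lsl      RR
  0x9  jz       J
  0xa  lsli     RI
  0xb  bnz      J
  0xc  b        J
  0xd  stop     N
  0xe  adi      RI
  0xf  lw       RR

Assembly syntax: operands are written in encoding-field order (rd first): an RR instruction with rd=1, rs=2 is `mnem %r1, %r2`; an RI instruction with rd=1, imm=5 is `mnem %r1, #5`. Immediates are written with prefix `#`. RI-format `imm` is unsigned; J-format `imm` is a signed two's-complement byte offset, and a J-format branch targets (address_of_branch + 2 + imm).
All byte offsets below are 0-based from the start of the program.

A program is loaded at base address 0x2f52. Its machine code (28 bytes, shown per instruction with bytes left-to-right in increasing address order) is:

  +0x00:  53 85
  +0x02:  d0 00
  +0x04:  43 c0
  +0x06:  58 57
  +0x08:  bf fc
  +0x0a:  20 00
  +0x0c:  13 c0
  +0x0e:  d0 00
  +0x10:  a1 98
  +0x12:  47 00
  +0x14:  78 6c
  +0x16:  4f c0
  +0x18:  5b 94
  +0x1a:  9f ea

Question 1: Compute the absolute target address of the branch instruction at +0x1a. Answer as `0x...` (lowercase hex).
0x2f58

@+1a  big-endian(9f ea) = 0x9fea
  top 4b → 0x9 → jz [J]
  imm: (w>>0)&0xfff=0xfea (s12→-22) → #-22
  target = base 0x2f52 + off 0x1a + 2 + imm -22 = 0x2f58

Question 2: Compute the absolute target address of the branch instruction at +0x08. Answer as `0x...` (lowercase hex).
+0x08: bf fc ⇒ word 0xbffc (big)
  op=0xbffc>>12=0xb ⇒ bnz (J)
  [11:0] imm=4092 (s12→-4) = #-4
  target = base 0x2f52 + off 0x08 + 2 + imm -4 = 0x2f58

0x2f58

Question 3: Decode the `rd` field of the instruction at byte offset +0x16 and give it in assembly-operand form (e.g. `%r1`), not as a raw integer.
%r7

+0x16: 4f c0 ⇒ word 0x4fc0 (big)
  op=0x4fc0>>12=0x4 ⇒ and (RR)
  rd@[11:9]=0x7 ⇒ %r7
  rs@[8:6]=0x7 ⇒ %r7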